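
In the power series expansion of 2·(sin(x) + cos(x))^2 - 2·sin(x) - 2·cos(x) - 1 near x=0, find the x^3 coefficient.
Expand to order 3: 2·(sin(x) + cos(x))^2 - 2·sin(x) - 2·cos(x) - 1 = -7·x^3/3 + x^2 + 2·x - 1 + O(x^4).
The coefficient of x^3 is -7/3.

Final answer: -7/3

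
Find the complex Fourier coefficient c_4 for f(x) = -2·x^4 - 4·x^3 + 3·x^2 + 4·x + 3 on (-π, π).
Compute the real Fourier coefficients first: a_4 = 9/8 - π^2, b_4 = -11/4 + 2·π^2.
Then c_4 = (a_4 − i·b_4)/2 = -π^2/2 + 9/16 - i·π^2 + 11·i/8.

Final answer: -π^2/2 + 9/16 - i·π^2 + 11·i/8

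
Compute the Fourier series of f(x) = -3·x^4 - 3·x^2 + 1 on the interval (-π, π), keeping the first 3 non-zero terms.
(-132 + 24·π^2)·cos(x) + (6 - 6·π^2)·cos(2·x) - 3·π^4/5 - π^2 + 1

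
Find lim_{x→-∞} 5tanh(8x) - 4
Evaluate the dominant behaviour as x → -∞; each term tends to a finite value or vanishes.
Limit = -9.

Final answer: -9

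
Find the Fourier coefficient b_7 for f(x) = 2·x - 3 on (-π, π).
b_7 = (1/π) ∫_{-π}^{π} f(x)·sin(7x) dx.
Evaluate the integral (use parity and integration by parts as needed): b_7 = 4/7.

Final answer: 4/7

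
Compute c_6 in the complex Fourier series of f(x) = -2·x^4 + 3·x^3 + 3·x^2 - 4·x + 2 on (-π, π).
Compute the real Fourier coefficients first: a_6 = 11/27 - 4·π^2/9, b_6 = 3/2 - π^2.
Then c_6 = (a_6 − i·b_6)/2 = -2·π^2/9 + 11/54 - 3·i/4 + i·π^2/2.

Final answer: -2·π^2/9 + 11/54 - 3·i/4 + i·π^2/2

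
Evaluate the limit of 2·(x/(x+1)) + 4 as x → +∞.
Evaluate the dominant behaviour as x → +∞; each term tends to a finite value or vanishes.
Limit = 6.

Final answer: 6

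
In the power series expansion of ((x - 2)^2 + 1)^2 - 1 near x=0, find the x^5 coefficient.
Expand to order 5: ((x - 2)^2 + 1)^2 - 1 = x^4 - 8·x^3 + 26·x^2 - 40·x + 24 + O(x^6).
The coefficient of x^5 is 0.

Final answer: 0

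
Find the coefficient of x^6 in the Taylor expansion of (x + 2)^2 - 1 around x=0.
Expand to order 6: (x + 2)^2 - 1 = x^2 + 4·x + 3 + O(x^7).
The coefficient of x^6 is 0.

Final answer: 0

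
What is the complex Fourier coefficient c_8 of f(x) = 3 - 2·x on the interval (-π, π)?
Compute the real Fourier coefficients first: a_8 = 0, b_8 = 1/2.
Then c_8 = (a_8 − i·b_8)/2 = -i/4.

Final answer: -i/4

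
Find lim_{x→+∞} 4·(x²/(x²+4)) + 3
Evaluate the dominant behaviour as x → +∞; each term tends to a finite value or vanishes.
Limit = 7.

Final answer: 7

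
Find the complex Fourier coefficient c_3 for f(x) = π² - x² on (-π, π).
Compute the real Fourier coefficients first: a_3 = 4/9, b_3 = 0.
Then c_3 = (a_3 − i·b_3)/2 = 2/9.

Final answer: 2/9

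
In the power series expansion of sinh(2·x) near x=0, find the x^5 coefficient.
Expand to order 5: sinh(2·x) = 4·x^5/15 + 4·x^3/3 + 2·x + O(x^6).
The coefficient of x^5 is 4/15.

Final answer: 4/15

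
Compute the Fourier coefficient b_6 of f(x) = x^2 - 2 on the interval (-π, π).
b_6 = (1/π) ∫_{-π}^{π} f(x)·sin(6x) dx.
Evaluate the integral (use parity and integration by parts as needed): b_6 = 0.

Final answer: 0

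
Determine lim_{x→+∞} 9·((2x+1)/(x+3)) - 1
Evaluate the dominant behaviour as x → +∞; each term tends to a finite value or vanishes.
Limit = 17.

Final answer: 17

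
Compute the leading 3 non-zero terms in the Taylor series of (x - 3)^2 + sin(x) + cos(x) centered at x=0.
x^2/2 - 5·x + 10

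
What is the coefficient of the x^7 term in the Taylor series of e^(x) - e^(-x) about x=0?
Expand to order 7: e^(x) - e^(-x) = x^7/2520 + x^5/60 + x^3/3 + 2·x + O(x^8).
The coefficient of x^7 is 1/2520.

Final answer: 1/2520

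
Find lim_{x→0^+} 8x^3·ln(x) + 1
The product is a 0·∞ indeterminate form at x → 0⁺.
Rewrite the product as 8·ln(x) / x^(-3) and apply L'Hôpital, or use the standard hierarchy x^(-3) ≫ |ln x| as x → 0⁺.
The indeterminate product → 0, so the limit = 1.

Final answer: 1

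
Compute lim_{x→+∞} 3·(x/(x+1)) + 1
Evaluate the dominant behaviour as x → +∞; each term tends to a finite value or vanishes.
Limit = 4.

Final answer: 4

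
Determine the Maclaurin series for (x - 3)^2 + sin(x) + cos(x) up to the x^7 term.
-x^7/5040 - x^6/720 + x^5/120 + x^4/24 - x^3/6 + x^2/2 - 5·x + 10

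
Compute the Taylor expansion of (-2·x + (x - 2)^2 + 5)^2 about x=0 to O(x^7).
x^4 - 12·x^3 + 54·x^2 - 108·x + 81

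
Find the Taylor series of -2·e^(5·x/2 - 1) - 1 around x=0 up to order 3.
-125·x^3·e^(-1)/24 - 25·x^2·e^(-1)/4 - 5·x·e^(-1) - 1 - 2·e^(-1)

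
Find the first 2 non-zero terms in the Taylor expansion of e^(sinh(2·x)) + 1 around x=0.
2·x + 2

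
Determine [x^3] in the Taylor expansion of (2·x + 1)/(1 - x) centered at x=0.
Expand to order 3: (2·x + 1)/(1 - x) = 3·x^3 + 3·x^2 + 3·x + 1 + O(x^4).
The coefficient of x^3 is 3.

Final answer: 3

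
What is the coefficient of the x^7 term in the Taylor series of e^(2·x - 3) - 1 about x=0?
Expand to order 7: e^(2·x - 3) - 1 = 8·x^7·e^(-3)/315 + 4·x^6·e^(-3)/45 + 4·x^5·e^(-3)/15 + 2·x^4·e^(-3)/3 + 4·x^3·e^(-3)/3 + 2·x^2·e^(-3) + 2·x·e^(-3) - 1 + e^(-3) + O(x^8).
The coefficient of x^7 is 8·e^(-3)/315.

Final answer: 8·e^(-3)/315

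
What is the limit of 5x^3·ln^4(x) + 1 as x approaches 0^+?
The product is a 0·∞ indeterminate form at x → 0⁺.
Rewrite the product as 5·ln^4(x) / x^(-3) and apply L'Hôpital, or use the standard hierarchy x^(-3) ≫ |ln x|^4 as x → 0⁺.
The indeterminate product → 0, so the limit = 1.

Final answer: 1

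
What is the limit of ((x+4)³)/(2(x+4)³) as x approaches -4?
Both numerator and denominator → 0 as x → -4; this is a 0/0 indeterminate form.
Expand each to leading order near x = -4: numerator ~ (x + 4)^3, denominator ~ 2·(x + 4)^3.
The limit of the ratio is 1/2.

Final answer: 1/2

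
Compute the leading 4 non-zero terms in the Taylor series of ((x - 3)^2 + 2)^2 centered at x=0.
-12·x^3 + 58·x^2 - 132·x + 121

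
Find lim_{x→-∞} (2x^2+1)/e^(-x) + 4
The quotient is an ∞/∞ indeterminate form as x → -∞.
Compare growth rates of the dominant terms (exponentials ≫ polynomials ≫ logarithms), or apply L'Hôpital's rule; the quotient → 0.
Adding the constant: 0 + 4 = 4. Limit = 4.

Final answer: 4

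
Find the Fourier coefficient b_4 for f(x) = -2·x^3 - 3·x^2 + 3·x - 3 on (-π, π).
b_4 = (1/π) ∫_{-π}^{π} f(x)·sin(4x) dx.
Evaluate the integral (use parity and integration by parts as needed): b_4 = -15/8 + π^2.

Final answer: -15/8 + π^2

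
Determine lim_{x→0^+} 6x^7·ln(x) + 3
The product is a 0·∞ indeterminate form at x → 0⁺.
Rewrite the product as 6·ln(x) / x^(-7) and apply L'Hôpital, or use the standard hierarchy x^(-7) ≫ |ln x| as x → 0⁺.
The indeterminate product → 0, so the limit = 3.

Final answer: 3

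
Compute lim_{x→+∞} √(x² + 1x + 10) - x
This is an ∞ − ∞ indeterminate form.
Multiply and divide by the conjugate √(x²+1x + 10) + x; the x² terms cancel, leaving (1x + 10)/(√(x²+1x + 10)+x) → 1/2.
Limit = 1/2.

Final answer: 1/2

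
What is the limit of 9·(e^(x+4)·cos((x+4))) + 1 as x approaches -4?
Direct substitution at x = -4 gives 10.

Final answer: 10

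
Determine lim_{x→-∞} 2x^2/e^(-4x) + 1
The quotient is an ∞/∞ indeterminate form as x → -∞.
Compare growth rates of the dominant terms (exponentials ≫ polynomials ≫ logarithms), or apply L'Hôpital's rule; the quotient → 0.
Adding the constant: 0 + 1 = 1. Limit = 1.

Final answer: 1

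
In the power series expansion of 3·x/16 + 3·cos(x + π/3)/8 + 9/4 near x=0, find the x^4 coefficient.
Expand to order 4: 3·x/16 + 3·cos(x + π/3)/8 + 9/4 = x^4/128 + √(3)·x^3/32 - 3·x^2/32 + x·(3/16 - 3·√(3)/16) + 39/16 + O(x^5).
The coefficient of x^4 is 1/128.

Final answer: 1/128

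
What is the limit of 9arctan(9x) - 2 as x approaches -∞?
Evaluate the dominant behaviour as x → -∞; each term tends to a finite value or vanishes.
Limit = -9·π/2 - 2.

Final answer: -9·π/2 - 2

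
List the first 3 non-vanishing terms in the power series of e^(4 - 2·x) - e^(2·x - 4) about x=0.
x^2·(-2·e^(-4) + 2·e^(4)) + x·(-2·e^(4) - 2·e^(-4)) - e^(-4) + e^(4)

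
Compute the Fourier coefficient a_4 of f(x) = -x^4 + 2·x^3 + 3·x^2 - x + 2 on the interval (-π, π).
a_4 = (1/π) ∫_{-π}^{π} f(x)·cos(4x) dx.
Evaluate the integral (use parity and integration by parts as needed): a_4 = 15/16 - π^2/2.

Final answer: 15/16 - π^2/2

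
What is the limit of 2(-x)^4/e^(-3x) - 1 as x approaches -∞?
The quotient is an ∞/∞ indeterminate form as x → -∞.
Compare growth rates of the dominant terms (exponentials ≫ polynomials ≫ logarithms), or apply L'Hôpital's rule; the quotient → 0.
Adding the constant: 0 - 1 = -1. Limit = -1.

Final answer: -1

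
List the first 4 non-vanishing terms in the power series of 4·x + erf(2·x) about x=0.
-128·x^7/(21·√(π)) + 32·x^5/(5·√(π)) - 16·x^3/(3·√(π)) + x·(4/√(π) + 4)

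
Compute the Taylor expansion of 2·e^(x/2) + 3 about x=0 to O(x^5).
x^4/192 + x^3/24 + x^2/4 + x + 5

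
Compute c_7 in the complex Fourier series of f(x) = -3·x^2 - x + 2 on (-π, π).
Compute the real Fourier coefficients first: a_7 = 12/49, b_7 = -2/7.
Then c_7 = (a_7 − i·b_7)/2 = 6/49 + i/7.

Final answer: 6/49 + i/7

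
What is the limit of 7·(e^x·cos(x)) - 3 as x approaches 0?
Direct substitution at x = 0 gives 4.

Final answer: 4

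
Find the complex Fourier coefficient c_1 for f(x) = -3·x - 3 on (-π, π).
Compute the real Fourier coefficients first: a_1 = 0, b_1 = -6.
Then c_1 = (a_1 − i·b_1)/2 = 3·i.

Final answer: 3·i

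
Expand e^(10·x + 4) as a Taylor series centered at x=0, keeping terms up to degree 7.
125000·x^7·e^(4)/63 + 12500·x^6·e^(4)/9 + 2500·x^5·e^(4)/3 + 1250·x^4·e^(4)/3 + 500·x^3·e^(4)/3 + 50·x^2·e^(4) + 10·x·e^(4) + e^(4)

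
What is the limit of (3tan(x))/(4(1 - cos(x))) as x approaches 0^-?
Both numerator and denominator → 0 as x → 0^-; this is a 0/0 indeterminate form.
Expand each to leading order near x = 0: numerator ~ 3·x, denominator ~ 2·x^2.
The limit of the ratio is -∞.

Final answer: -∞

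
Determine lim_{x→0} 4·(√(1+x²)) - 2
Direct substitution at x = 0 gives 2.

Final answer: 2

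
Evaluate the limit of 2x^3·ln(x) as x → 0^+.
This is a 0·∞ indeterminate form at x → 0⁺.
Rewrite the product as 2·ln(x) / x^(-3) and apply L'Hôpital, or use the standard hierarchy x^(-3) ≫ |ln x| as x → 0⁺.
The indeterminate product → 0, so the limit = 0.

Final answer: 0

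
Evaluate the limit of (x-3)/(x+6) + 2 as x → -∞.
Evaluate the dominant behaviour as x → -∞; each term tends to a finite value or vanishes.
Limit = 3.

Final answer: 3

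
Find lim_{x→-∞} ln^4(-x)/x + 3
The quotient is an ∞/∞ indeterminate form as x → -∞.
Compare growth rates of the dominant terms (exponentials ≫ polynomials ≫ logarithms), or apply L'Hôpital's rule; the quotient → 0.
Adding the constant: 0 + 3 = 3. Limit = 3.

Final answer: 3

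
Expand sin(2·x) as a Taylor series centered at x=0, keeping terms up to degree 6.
4·x^5/15 - 4·x^3/3 + 2·x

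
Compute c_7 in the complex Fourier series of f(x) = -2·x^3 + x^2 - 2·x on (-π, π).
Compute the real Fourier coefficients first: a_7 = -4/49, b_7 = -4·π^2/7 - 172/343.
Then c_7 = (a_7 − i·b_7)/2 = -2/49 + 86·i/343 + 2·i·π^2/7.

Final answer: -2/49 + 86·i/343 + 2·i·π^2/7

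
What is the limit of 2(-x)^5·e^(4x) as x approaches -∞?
This is a 0·∞ indeterminate form at x → -∞.
Rewrite the product as 2(-x)^5 / e^(-4x) (an ∞/∞ form) and apply L'Hôpital, or use the standard hierarchy e^(4|x|) ≫ |(-x)^5| as x → -∞.
The indeterminate product → 0, so the limit = 0.

Final answer: 0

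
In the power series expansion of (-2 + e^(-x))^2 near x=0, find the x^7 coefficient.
Expand to order 7: (-2 + e^(-x))^2 = -31·x^7/1260 + x^6/12 - 7·x^5/30 + x^4/2 - 2·x^3/3 + 2·x + 1 + O(x^8).
The coefficient of x^7 is -31/1260.

Final answer: -31/1260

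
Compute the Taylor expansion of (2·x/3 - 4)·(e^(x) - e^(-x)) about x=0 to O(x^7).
x^6/90 - x^5/15 + 2·x^4/9 - 4·x^3/3 + 4·x^2/3 - 8·x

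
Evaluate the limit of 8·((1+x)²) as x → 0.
Direct substitution at x = 0 gives 8.

Final answer: 8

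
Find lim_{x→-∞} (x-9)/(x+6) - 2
Evaluate the dominant behaviour as x → -∞; each term tends to a finite value or vanishes.
Limit = -1.

Final answer: -1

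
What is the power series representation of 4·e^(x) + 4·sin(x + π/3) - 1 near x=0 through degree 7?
x^7/2520 + x^6·(1/180 - √(3)/360) + x^5/20 + x^4·(√(3)/12 + 1/6) + x^3/3 + x^2·(2 - √(3)) + 6·x + 3 + 2·√(3)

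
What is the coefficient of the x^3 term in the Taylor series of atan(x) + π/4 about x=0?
Expand to order 3: atan(x) + π/4 = -x^3/3 + x + π/4 + O(x^4).
The coefficient of x^3 is -1/3.

Final answer: -1/3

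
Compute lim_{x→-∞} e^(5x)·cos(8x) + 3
Evaluate the dominant behaviour as x → -∞; each term tends to a finite value or vanishes.
Limit = 3.

Final answer: 3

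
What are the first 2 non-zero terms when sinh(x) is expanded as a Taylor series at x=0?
x^3/6 + x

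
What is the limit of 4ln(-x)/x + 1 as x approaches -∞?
The quotient is an ∞/∞ indeterminate form as x → -∞.
Compare growth rates of the dominant terms (exponentials ≫ polynomials ≫ logarithms), or apply L'Hôpital's rule; the quotient → 0.
Adding the constant: 0 + 1 = 1. Limit = 1.

Final answer: 1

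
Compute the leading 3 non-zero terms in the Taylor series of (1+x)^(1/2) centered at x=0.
-x^2/8 + x/2 + 1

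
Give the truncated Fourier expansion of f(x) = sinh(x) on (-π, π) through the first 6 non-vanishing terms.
sin(x)·sinh(π)/π - 4·sin(2·x)·sinh(π)/(5·π) + 3·sin(3·x)·sinh(π)/(5·π) - 8·sin(4·x)·sinh(π)/(17·π) + 5·sin(5·x)·sinh(π)/(13·π) - 12·sin(6·x)·sinh(π)/(37·π)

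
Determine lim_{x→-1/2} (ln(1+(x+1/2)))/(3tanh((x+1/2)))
Both numerator and denominator → 0 as x → -1/2; this is a 0/0 indeterminate form.
Expand each to leading order near x = -1/2: numerator ~ (x + 1/2), denominator ~ 3·(x + 1/2).
The limit of the ratio is 1/3.

Final answer: 1/3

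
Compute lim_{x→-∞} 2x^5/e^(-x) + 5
The quotient is an ∞/∞ indeterminate form as x → -∞.
Compare growth rates of the dominant terms (exponentials ≫ polynomials ≫ logarithms), or apply L'Hôpital's rule; the quotient → 0.
Adding the constant: 0 + 5 = 5. Limit = 5.

Final answer: 5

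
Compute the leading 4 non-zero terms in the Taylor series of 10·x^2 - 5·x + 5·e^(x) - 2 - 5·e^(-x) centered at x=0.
5·x^3/3 + 10·x^2 + 5·x - 2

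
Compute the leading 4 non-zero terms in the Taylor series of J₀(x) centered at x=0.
-x^6/2304 + x^4/64 - x^2/4 + 1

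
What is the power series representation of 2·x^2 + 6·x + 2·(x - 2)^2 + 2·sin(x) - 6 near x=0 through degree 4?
-x^3/3 + 4·x^2 + 2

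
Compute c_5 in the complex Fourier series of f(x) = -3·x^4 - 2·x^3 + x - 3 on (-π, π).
Compute the real Fourier coefficients first: a_5 = -144/625 + 24·π^2/25, b_5 = 74/125 - 4·π^2/5.
Then c_5 = (a_5 − i·b_5)/2 = -72/625 + 12·π^2/25 - 37·i/125 + 2·i·π^2/5.

Final answer: -72/625 + 12·π^2/25 - 37·i/125 + 2·i·π^2/5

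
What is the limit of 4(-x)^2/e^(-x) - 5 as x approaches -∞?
The quotient is an ∞/∞ indeterminate form as x → -∞.
Compare growth rates of the dominant terms (exponentials ≫ polynomials ≫ logarithms), or apply L'Hôpital's rule; the quotient → 0.
Adding the constant: 0 - 5 = -5. Limit = -5.

Final answer: -5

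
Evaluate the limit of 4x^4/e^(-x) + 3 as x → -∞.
The quotient is an ∞/∞ indeterminate form as x → -∞.
Compare growth rates of the dominant terms (exponentials ≫ polynomials ≫ logarithms), or apply L'Hôpital's rule; the quotient → 0.
Adding the constant: 0 + 3 = 3. Limit = 3.

Final answer: 3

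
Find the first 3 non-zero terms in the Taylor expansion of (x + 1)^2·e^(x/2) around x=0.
17·x^2/8 + 5·x/2 + 1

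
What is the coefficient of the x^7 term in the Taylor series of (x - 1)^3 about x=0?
Expand to order 7: (x - 1)^3 = x^3 - 3·x^2 + 3·x - 1 + O(x^8).
The coefficient of x^7 is 0.

Final answer: 0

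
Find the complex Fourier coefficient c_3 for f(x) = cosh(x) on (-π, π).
Compute the real Fourier coefficients first: a_3 = -sinh(π)/(5·π), b_3 = 0.
Then c_3 = (a_3 − i·b_3)/2 = -sinh(π)/(10·π).

Final answer: -sinh(π)/(10·π)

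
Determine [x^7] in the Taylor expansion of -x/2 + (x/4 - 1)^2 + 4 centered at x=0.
Expand to order 7: -x/2 + (x/4 - 1)^2 + 4 = x^2/16 - x + 5 + O(x^8).
The coefficient of x^7 is 0.

Final answer: 0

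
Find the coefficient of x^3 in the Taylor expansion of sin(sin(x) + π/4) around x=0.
Expand to order 3: sin(sin(x) + π/4) = -√(2)·x^3/6 - √(2)·x^2/4 + √(2)·x/2 + √(2)/2 + O(x^4).
The coefficient of x^3 is -√(2)/6.

Final answer: -√(2)/6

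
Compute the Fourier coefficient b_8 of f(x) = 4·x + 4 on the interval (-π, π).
b_8 = (1/π) ∫_{-π}^{π} f(x)·sin(8x) dx.
Evaluate the integral (use parity and integration by parts as needed): b_8 = -1.

Final answer: -1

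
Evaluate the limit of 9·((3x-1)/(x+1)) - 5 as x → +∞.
Evaluate the dominant behaviour as x → +∞; each term tends to a finite value or vanishes.
Limit = 22.

Final answer: 22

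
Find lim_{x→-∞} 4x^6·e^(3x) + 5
The product is a 0·∞ indeterminate form at x → -∞.
Rewrite the product as 4x^6 / e^(-3x) (an ∞/∞ form) and apply L'Hôpital, or use the standard hierarchy e^(3|x|) ≫ |x^6| as x → -∞.
The indeterminate product → 0, so the limit = 5.

Final answer: 5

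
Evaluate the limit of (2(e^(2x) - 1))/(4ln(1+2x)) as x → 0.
Both numerator and denominator → 0 as x → 0; this is a 0/0 indeterminate form.
Expand each to leading order near x = 0: numerator ~ 4·x, denominator ~ 8·x.
The limit of the ratio is 1/2.

Final answer: 1/2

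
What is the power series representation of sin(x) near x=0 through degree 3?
-x^3/6 + x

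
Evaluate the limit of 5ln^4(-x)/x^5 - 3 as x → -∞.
The quotient is an ∞/∞ indeterminate form as x → -∞.
Compare growth rates of the dominant terms (exponentials ≫ polynomials ≫ logarithms), or apply L'Hôpital's rule; the quotient → 0.
Adding the constant: 0 - 3 = -3. Limit = -3.

Final answer: -3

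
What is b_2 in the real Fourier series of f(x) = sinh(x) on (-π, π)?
b_2 = (1/π) ∫_{-π}^{π} f(x)·sin(2x) dx.
Evaluate the integral (use parity and integration by parts as needed): b_2 = -4·sinh(π)/(5·π).

Final answer: -4·sinh(π)/(5·π)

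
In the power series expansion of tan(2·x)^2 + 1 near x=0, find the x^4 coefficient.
Expand to order 4: tan(2·x)^2 + 1 = 32·x^4/3 + 4·x^2 + 1 + O(x^5).
The coefficient of x^4 is 32/3.

Final answer: 32/3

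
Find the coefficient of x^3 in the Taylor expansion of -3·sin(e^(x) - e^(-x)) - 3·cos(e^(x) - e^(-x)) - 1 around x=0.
Expand to order 3: -3·sin(e^(x) - e^(-x)) - 3·cos(e^(x) - e^(-x)) - 1 = 3·x^3 + 6·x^2 - 6·x - 4 + O(x^4).
The coefficient of x^3 is 3.

Final answer: 3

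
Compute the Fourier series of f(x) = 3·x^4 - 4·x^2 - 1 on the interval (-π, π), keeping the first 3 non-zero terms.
(160 - 24·π^2)·cos(x) + (-13 + 6·π^2)·cos(2·x) - 4·π^2/3 - 1 + 3·π^4/5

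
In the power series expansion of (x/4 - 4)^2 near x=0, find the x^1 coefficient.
Expand to order 1: (x/4 - 4)^2 = 16 - 2·x + O(x^2).
The coefficient of x^1 is -2.

Final answer: -2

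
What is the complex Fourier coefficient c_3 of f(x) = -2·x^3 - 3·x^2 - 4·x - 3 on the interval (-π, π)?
Compute the real Fourier coefficients first: a_3 = 4/3, b_3 = -4·π^2/3 - 16/9.
Then c_3 = (a_3 − i·b_3)/2 = 2/3 + 8·i/9 + 2·i·π^2/3.

Final answer: 2/3 + 8·i/9 + 2·i·π^2/3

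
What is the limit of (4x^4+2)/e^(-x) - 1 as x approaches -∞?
The quotient is an ∞/∞ indeterminate form as x → -∞.
Compare growth rates of the dominant terms (exponentials ≫ polynomials ≫ logarithms), or apply L'Hôpital's rule; the quotient → 0.
Adding the constant: 0 - 1 = -1. Limit = -1.

Final answer: -1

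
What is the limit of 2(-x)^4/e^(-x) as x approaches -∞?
This is an ∞/∞ indeterminate form as x → -∞.
Compare growth rates of the dominant terms (exponentials ≫ polynomials ≫ logarithms), or apply L'Hôpital's rule; the quotient → 0.
Limit = 0.

Final answer: 0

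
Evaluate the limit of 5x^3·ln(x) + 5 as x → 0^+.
The product is a 0·∞ indeterminate form at x → 0⁺.
Rewrite the product as 5·ln(x) / x^(-3) and apply L'Hôpital, or use the standard hierarchy x^(-3) ≫ |ln x| as x → 0⁺.
The indeterminate product → 0, so the limit = 5.

Final answer: 5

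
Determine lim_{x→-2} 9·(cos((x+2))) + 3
Direct substitution at x = -2 gives 12.

Final answer: 12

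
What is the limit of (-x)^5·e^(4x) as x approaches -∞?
This is a 0·∞ indeterminate form at x → -∞.
Rewrite the product as (-x)^5 / e^(-4x) (an ∞/∞ form) and apply L'Hôpital, or use the standard hierarchy e^(4|x|) ≫ |(-x)^5| as x → -∞.
The indeterminate product → 0, so the limit = 0.

Final answer: 0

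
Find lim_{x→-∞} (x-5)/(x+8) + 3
Evaluate the dominant behaviour as x → -∞; each term tends to a finite value or vanishes.
Limit = 4.

Final answer: 4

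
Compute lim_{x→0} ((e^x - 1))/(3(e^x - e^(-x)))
Both numerator and denominator → 0 as x → 0; this is a 0/0 indeterminate form.
Expand each to leading order near x = 0: numerator ~ x, denominator ~ 6·x.
The limit of the ratio is 1/6.

Final answer: 1/6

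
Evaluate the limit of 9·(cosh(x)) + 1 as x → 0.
Direct substitution at x = 0 gives 10.

Final answer: 10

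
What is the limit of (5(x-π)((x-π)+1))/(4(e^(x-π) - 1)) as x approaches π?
Both numerator and denominator → 0 as x → π; this is a 0/0 indeterminate form.
Expand each to leading order near x = π: numerator ~ 5·(x - π), denominator ~ 4·(x - π).
The limit of the ratio is 5/4.

Final answer: 5/4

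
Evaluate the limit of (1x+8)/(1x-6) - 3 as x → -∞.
Evaluate the dominant behaviour as x → -∞; each term tends to a finite value or vanishes.
Limit = -2.

Final answer: -2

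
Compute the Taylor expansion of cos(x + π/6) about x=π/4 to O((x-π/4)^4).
-√(2)/4 + √(6)/4 + (-√(6)/4 - √(2)/4)·(x - π/4) + (-√(6)/8 + √(2)/8)·(x - π/4)^2 + (√(2)/24 + √(6)/24)·(x - π/4)^3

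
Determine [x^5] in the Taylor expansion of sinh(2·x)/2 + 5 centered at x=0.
Expand to order 5: sinh(2·x)/2 + 5 = 2·x^5/15 + 2·x^3/3 + x + 5 + O(x^6).
The coefficient of x^5 is 2/15.

Final answer: 2/15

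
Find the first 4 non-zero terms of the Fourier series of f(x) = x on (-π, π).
2·sin(x) - sin(2·x) + 2·sin(3·x)/3 - sin(4·x)/2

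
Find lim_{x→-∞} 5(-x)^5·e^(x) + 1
The product is a 0·∞ indeterminate form at x → -∞.
Rewrite the product as 5(-x)^5 / e^(-x) (an ∞/∞ form) and apply L'Hôpital, or use the standard hierarchy e^(|x|) ≫ |(-x)^5| as x → -∞.
The indeterminate product → 0, so the limit = 1.

Final answer: 1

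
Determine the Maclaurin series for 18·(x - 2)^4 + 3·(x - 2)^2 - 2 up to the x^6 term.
18·x^4 - 144·x^3 + 435·x^2 - 588·x + 298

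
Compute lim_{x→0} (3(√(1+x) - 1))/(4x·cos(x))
Both numerator and denominator → 0 as x → 0; this is a 0/0 indeterminate form.
Expand each to leading order near x = 0: numerator ~ 3·x/2, denominator ~ 4·x.
The limit of the ratio is 3/8.

Final answer: 3/8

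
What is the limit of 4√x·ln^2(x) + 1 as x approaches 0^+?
The product is a 0·∞ indeterminate form at x → 0⁺.
Rewrite the product as 4·ln^2(x) / x^(-1/2) and apply L'Hôpital, or use the standard hierarchy x^(-1/2) ≫ |ln x|^2 as x → 0⁺.
The indeterminate product → 0, so the limit = 1.

Final answer: 1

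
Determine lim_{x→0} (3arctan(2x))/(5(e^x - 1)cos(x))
Both numerator and denominator → 0 as x → 0; this is a 0/0 indeterminate form.
Expand each to leading order near x = 0: numerator ~ 6·x, denominator ~ 5·x.
The limit of the ratio is 6/5.

Final answer: 6/5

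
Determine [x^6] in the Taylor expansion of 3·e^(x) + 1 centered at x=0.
Expand to order 6: 3·e^(x) + 1 = x^6/240 + x^5/40 + x^4/8 + x^3/2 + 3·x^2/2 + 3·x + 4 + O(x^7).
The coefficient of x^6 is 1/240.

Final answer: 1/240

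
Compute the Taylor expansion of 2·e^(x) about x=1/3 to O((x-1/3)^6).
2·e^(1/3) + 2·e^(1/3)·(x - 1/3) + e^(1/3)·(x - 1/3)^2 + e^(1/3)·(x - 1/3)^3/3 + e^(1/3)·(x - 1/3)^4/12 + e^(1/3)·(x - 1/3)^5/60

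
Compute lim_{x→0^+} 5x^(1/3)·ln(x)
This is a 0·∞ indeterminate form at x → 0⁺.
Rewrite the product as 5·ln(x) / x^(-1/3) and apply L'Hôpital, or use the standard hierarchy x^(-1/3) ≫ |ln x| as x → 0⁺.
The indeterminate product → 0, so the limit = 0.

Final answer: 0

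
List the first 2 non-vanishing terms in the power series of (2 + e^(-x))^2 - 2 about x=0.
7 - 6·x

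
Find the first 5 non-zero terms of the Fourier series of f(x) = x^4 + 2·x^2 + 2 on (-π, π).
(40 - 8·π^2)·cos(x) + (-1 + 2·π^2)·cos(2·x) + (-8·π^2/9 - 8/27)·cos(3·x) + (5/16 + π^2/2)·cos(4·x) + 2 + 2·π^2/3 + π^4/5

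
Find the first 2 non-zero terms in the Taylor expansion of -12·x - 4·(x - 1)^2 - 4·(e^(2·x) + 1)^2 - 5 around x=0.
-36·x - 25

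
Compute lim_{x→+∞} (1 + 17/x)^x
As x → +∞: this is the defining limit (1 + 17/x)^x → e^17.
Limit = e^(17).

Final answer: e^(17)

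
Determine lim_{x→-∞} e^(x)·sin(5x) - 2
Evaluate the dominant behaviour as x → -∞; each term tends to a finite value or vanishes.
Limit = -2.

Final answer: -2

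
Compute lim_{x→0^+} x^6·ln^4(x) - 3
The product is a 0·∞ indeterminate form at x → 0⁺.
Rewrite the product as ln^4(x) / x^(-6) and apply L'Hôpital, or use the standard hierarchy x^(-6) ≫ |ln x|^4 as x → 0⁺.
The indeterminate product → 0, so the limit = -3.

Final answer: -3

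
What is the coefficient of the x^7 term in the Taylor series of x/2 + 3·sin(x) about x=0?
Expand to order 7: x/2 + 3·sin(x) = -x^7/1680 + x^5/40 - x^3/2 + 7·x/2 + O(x^8).
The coefficient of x^7 is -1/1680.

Final answer: -1/1680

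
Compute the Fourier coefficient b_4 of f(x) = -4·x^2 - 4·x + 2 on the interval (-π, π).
b_4 = (1/π) ∫_{-π}^{π} f(x)·sin(4x) dx.
Evaluate the integral (use parity and integration by parts as needed): b_4 = 2.

Final answer: 2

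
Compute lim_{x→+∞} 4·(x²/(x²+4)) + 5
Evaluate the dominant behaviour as x → +∞; each term tends to a finite value or vanishes.
Limit = 9.

Final answer: 9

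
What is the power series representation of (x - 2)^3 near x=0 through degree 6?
x^3 - 6·x^2 + 12·x - 8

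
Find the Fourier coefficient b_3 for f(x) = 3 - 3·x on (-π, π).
b_3 = (1/π) ∫_{-π}^{π} f(x)·sin(3x) dx.
Evaluate the integral (use parity and integration by parts as needed): b_3 = -2.

Final answer: -2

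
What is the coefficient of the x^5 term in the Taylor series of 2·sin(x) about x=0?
Expand to order 5: 2·sin(x) = x^5/60 - x^3/3 + 2·x + O(x^6).
The coefficient of x^5 is 1/60.

Final answer: 1/60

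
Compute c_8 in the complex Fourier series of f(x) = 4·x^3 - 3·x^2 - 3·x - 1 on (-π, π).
Compute the real Fourier coefficients first: a_8 = -3/16, b_8 = 27/32 - π^2.
Then c_8 = (a_8 − i·b_8)/2 = -3/32 - 27·i/64 + i·π^2/2.

Final answer: -3/32 - 27·i/64 + i·π^2/2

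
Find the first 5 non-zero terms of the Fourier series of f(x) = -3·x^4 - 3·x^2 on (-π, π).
(-132 + 24·π^2)·cos(x) + (6 - 6·π^2)·cos(2·x) + (-4/9 + 8·π^2/3)·cos(3·x) + (-3·π^2/2 - 3/16)·cos(4·x) - 3·π^4/5 - π^2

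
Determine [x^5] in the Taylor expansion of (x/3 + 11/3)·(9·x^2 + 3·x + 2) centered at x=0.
Expand to order 5: (x/3 + 11/3)·(9·x^2 + 3·x + 2) = 3·x^3 + 34·x^2 + 35·x/3 + 22/3 + O(x^6).
The coefficient of x^5 is 0.

Final answer: 0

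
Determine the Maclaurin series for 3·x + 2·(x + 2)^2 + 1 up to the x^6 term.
2·x^2 + 11·x + 9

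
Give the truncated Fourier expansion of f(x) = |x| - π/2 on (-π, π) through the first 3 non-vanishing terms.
-4·cos(x)/π - 4·cos(3·x)/(9·π) - 4·cos(5·x)/(25·π)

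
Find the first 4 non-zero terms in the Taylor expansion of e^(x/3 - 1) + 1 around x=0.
x^3·e^(-1)/162 + x^2·e^(-1)/18 + x·e^(-1)/3 + e^(-1) + 1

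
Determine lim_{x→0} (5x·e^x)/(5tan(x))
Both numerator and denominator → 0 as x → 0; this is a 0/0 indeterminate form.
Expand each to leading order near x = 0: numerator ~ 5·x, denominator ~ 5·x.
The limit of the ratio is 1.

Final answer: 1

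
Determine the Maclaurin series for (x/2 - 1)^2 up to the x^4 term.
x^2/4 - x + 1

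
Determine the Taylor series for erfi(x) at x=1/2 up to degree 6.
erfi(1/2) + 2·e^(1/4)·(x - 1/2)/√(π) + e^(1/4)·(x - 1/2)^2/√(π) + e^(1/4)·(x - 1/2)^3/√(π) + 7·e^(1/4)·(x - 1/2)^4/(12·√(π)) + 5·e^(1/4)·(x - 1/2)^5/(12·√(π)) + 9·e^(1/4)·(x - 1/2)^6/(40·√(π))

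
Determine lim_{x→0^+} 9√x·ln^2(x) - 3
The product is a 0·∞ indeterminate form at x → 0⁺.
Rewrite the product as 9·ln^2(x) / x^(-1/2) and apply L'Hôpital, or use the standard hierarchy x^(-1/2) ≫ |ln x|^2 as x → 0⁺.
The indeterminate product → 0, so the limit = -3.

Final answer: -3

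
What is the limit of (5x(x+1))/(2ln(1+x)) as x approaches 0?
Both numerator and denominator → 0 as x → 0; this is a 0/0 indeterminate form.
Expand each to leading order near x = 0: numerator ~ 5·x, denominator ~ 2·x.
The limit of the ratio is 5/2.

Final answer: 5/2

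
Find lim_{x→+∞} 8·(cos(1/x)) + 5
Evaluate the dominant behaviour as x → +∞; each term tends to a finite value or vanishes.
Limit = 13.

Final answer: 13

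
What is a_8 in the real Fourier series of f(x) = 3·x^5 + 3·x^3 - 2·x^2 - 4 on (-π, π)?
a_8 = (1/π) ∫_{-π}^{π} f(x)·cos(8x) dx.
Evaluate the integral (use parity and integration by parts as needed): a_8 = -1/8.

Final answer: -1/8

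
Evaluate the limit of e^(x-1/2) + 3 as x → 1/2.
Direct substitution at x = 1/2 gives 4.

Final answer: 4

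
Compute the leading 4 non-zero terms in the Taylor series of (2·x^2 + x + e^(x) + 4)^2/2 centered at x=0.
35·x^3/6 + 29·x^2/2 + 10·x + 25/2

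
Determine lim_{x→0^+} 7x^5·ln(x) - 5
The product is a 0·∞ indeterminate form at x → 0⁺.
Rewrite the product as 7·ln(x) / x^(-5) and apply L'Hôpital, or use the standard hierarchy x^(-5) ≫ |ln x| as x → 0⁺.
The indeterminate product → 0, so the limit = -5.

Final answer: -5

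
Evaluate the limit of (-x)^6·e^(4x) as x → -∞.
This is a 0·∞ indeterminate form at x → -∞.
Rewrite the product as (-x)^6 / e^(-4x) (an ∞/∞ form) and apply L'Hôpital, or use the standard hierarchy e^(4|x|) ≫ |(-x)^6| as x → -∞.
The indeterminate product → 0, so the limit = 0.

Final answer: 0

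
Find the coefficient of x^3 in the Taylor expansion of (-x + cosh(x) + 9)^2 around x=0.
Expand to order 3: (-x + cosh(x) + 9)^2 = -x^3 + 11·x^2 - 20·x + 100 + O(x^4).
The coefficient of x^3 is -1.

Final answer: -1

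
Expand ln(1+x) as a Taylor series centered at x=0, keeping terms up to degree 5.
x^5/5 - x^4/4 + x^3/3 - x^2/2 + x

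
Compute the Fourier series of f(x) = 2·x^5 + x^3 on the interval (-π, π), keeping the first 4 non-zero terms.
(-78·π^2 + 4·π^4 + 468)·sin(x) + (-2·π^4 - 27/2 + 9·π^2)·sin(2·x) + (-62·π^2/27 + 124/81 + 4·π^4/3)·sin(3·x) + (-π^4 - 9/32 + 3·π^2/4)·sin(4·x)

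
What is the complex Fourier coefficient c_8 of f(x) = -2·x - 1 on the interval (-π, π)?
Compute the real Fourier coefficients first: a_8 = 0, b_8 = 1/2.
Then c_8 = (a_8 − i·b_8)/2 = -i/4.

Final answer: -i/4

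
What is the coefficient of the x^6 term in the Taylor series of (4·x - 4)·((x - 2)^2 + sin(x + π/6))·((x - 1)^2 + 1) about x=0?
Expand to order 6: (4·x - 4)·((x - 2)^2 + sin(x + π/6))·((x - 1)^2 + 1) = x^6·(-4·√(3)/15 - 11/45) + x^5·(29·√(3)/30 + 10/3) + x^4·(-151/6 + 2·√(3)/3) + x^3·(78 - 16·√(3)/3) + x^2·(-124 + 8·√(3)) + x·(104 - 4·√(3)) - 36 + O(x^7).
The coefficient of x^6 is -4·√(3)/15 - 11/45.

Final answer: -4·√(3)/15 - 11/45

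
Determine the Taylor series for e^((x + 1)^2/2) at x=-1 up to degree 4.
1 + (x + 1)^2/2 + (x + 1)^4/8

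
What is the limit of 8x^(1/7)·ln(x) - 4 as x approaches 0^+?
The product is a 0·∞ indeterminate form at x → 0⁺.
Rewrite the product as 8·ln(x) / x^(-1/7) and apply L'Hôpital, or use the standard hierarchy x^(-1/7) ≫ |ln x| as x → 0⁺.
The indeterminate product → 0, so the limit = -4.

Final answer: -4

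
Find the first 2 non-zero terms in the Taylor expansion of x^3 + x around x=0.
x^3 + x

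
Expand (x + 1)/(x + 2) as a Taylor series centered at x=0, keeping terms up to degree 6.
-x^6/128 + x^5/64 - x^4/32 + x^3/16 - x^2/8 + x/4 + 1/2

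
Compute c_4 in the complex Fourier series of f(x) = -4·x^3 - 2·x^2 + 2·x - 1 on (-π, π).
Compute the real Fourier coefficients first: a_4 = -1/2, b_4 = -7/4 + 2·π^2.
Then c_4 = (a_4 − i·b_4)/2 = -1/4 - i·π^2 + 7·i/8.

Final answer: -1/4 - i·π^2 + 7·i/8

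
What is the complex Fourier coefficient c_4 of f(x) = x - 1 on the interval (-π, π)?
Compute the real Fourier coefficients first: a_4 = 0, b_4 = -1/2.
Then c_4 = (a_4 − i·b_4)/2 = i/4.

Final answer: i/4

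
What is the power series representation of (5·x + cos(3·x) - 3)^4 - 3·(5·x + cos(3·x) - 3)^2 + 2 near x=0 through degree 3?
-1945·x^3 + 615·x^2 - 100·x + 6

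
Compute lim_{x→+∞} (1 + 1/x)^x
As x → +∞: this is the defining limit (1 + 1/x)^x → e^1.
Limit = e.

Final answer: e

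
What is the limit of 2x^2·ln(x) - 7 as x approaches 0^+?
The product is a 0·∞ indeterminate form at x → 0⁺.
Rewrite the product as 2·ln(x) / x^(-2) and apply L'Hôpital, or use the standard hierarchy x^(-2) ≫ |ln x| as x → 0⁺.
The indeterminate product → 0, so the limit = -7.

Final answer: -7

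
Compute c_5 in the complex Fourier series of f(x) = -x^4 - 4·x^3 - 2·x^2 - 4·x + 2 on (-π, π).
Compute the real Fourier coefficients first: a_5 = 152/625 + 8·π^2/25, b_5 = -8·π^2/5 - 152/125.
Then c_5 = (a_5 − i·b_5)/2 = 76/625 + 4·π^2/25 + 76·i/125 + 4·i·π^2/5.

Final answer: 76/625 + 4·π^2/25 + 76·i/125 + 4·i·π^2/5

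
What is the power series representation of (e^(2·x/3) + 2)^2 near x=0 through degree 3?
16·x^3/27 + 16·x^2/9 + 4·x + 9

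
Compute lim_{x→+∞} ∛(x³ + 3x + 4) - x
This is an ∞ − ∞ indeterminate form.
Multiply by (A² + AB + B²)/(A² + AB + B²) where A = ∛(x³+3x + 4), B = x to use A³ − B³ = (A−B)(A²+AB+B²); the x³ terms cancel, leaving (3x + 4)/(A²+AB+B²) with denominator ~ 3x², so the limit is 0.
Limit = 0.

Final answer: 0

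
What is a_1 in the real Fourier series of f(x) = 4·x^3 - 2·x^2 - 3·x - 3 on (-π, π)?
a_1 = (1/π) ∫_{-π}^{π} f(x)·cos(1x) dx.
Evaluate the integral (use parity and integration by parts as needed): a_1 = 8.

Final answer: 8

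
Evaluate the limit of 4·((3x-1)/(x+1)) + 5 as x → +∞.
Evaluate the dominant behaviour as x → +∞; each term tends to a finite value or vanishes.
Limit = 17.

Final answer: 17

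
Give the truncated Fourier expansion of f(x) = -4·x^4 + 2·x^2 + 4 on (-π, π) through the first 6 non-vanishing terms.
(-200 + 32·π^2)·cos(x) + (14 - 8·π^2)·cos(2·x) + (-88/27 + 32·π^2/9)·cos(3·x) + (5/4 - 2·π^2)·cos(4·x) + (-392/625 + 32·π^2/25)·cos(5·x) - 4·π^4/5 + 4 + 2·π^2/3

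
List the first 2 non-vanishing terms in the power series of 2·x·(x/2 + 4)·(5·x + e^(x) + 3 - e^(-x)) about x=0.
59·x^2 + 24·x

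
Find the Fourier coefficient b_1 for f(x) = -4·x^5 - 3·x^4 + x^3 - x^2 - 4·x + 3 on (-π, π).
b_1 = (1/π) ∫_{-π}^{π} f(x)·sin(1x) dx.
Evaluate the integral (use parity and integration by parts as needed): b_1 = -980 - 8·π^4 + 162·π^2.

Final answer: -980 - 8·π^4 + 162·π^2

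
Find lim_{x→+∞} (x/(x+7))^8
As x → +∞: x/(x+7) = 1/(1 + 7/x) → 1, and the 8th power of a limit-1 base also → 1.
Limit = 1.

Final answer: 1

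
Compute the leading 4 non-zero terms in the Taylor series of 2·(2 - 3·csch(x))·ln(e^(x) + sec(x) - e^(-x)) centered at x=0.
22·x^3 - 16·x^2 + 17·x - 12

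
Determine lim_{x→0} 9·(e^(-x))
Direct substitution at x = 0 gives 9.

Final answer: 9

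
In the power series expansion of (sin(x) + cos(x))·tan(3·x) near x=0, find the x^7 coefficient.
Expand to order 7: (sin(x) + cos(x))·tan(3·x) = 34339·x^7/336 + 1237·x^6/40 + 1121·x^5/40 + 17·x^4/2 + 15·x^3/2 + 3·x^2 + 3·x + O(x^8).
The coefficient of x^7 is 34339/336.

Final answer: 34339/336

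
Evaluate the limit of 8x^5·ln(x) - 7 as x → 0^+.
The product is a 0·∞ indeterminate form at x → 0⁺.
Rewrite the product as 8·ln(x) / x^(-5) and apply L'Hôpital, or use the standard hierarchy x^(-5) ≫ |ln x| as x → 0⁺.
The indeterminate product → 0, so the limit = -7.

Final answer: -7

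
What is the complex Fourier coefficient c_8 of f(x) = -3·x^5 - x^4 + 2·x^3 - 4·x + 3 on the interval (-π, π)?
Compute the real Fourier coefficients first: a_8 = 3/256 - π^2/8, b_8 = -47·π^2/64 + 2189/2048 + 3·π^4/4.
Then c_8 = (a_8 − i·b_8)/2 = -π^2/16 + 3/512 - 3·i·π^4/8 - 2189·i/4096 + 47·i·π^2/128.

Final answer: -π^2/16 + 3/512 - 3·i·π^4/8 - 2189·i/4096 + 47·i·π^2/128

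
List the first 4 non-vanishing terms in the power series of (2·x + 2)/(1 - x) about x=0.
4·x^3 + 4·x^2 + 4·x + 2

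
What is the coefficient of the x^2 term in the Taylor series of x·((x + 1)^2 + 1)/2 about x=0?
Expand to order 2: x·((x + 1)^2 + 1)/2 = x^2 + x + O(x^3).
The coefficient of x^2 is 1.

Final answer: 1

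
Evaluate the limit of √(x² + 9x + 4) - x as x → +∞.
This is an ∞ − ∞ indeterminate form.
Multiply and divide by the conjugate √(x²+9x + 4) + x; the x² terms cancel, leaving (9x + 4)/(√(x²+9x + 4)+x) → 9/2.
Limit = 9/2.

Final answer: 9/2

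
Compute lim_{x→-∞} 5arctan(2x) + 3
Evaluate the dominant behaviour as x → -∞; each term tends to a finite value or vanishes.
Limit = 3 - 5·π/2.

Final answer: 3 - 5·π/2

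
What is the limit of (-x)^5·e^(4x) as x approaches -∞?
This is a 0·∞ indeterminate form at x → -∞.
Rewrite the product as (-x)^5 / e^(-4x) (an ∞/∞ form) and apply L'Hôpital, or use the standard hierarchy e^(4|x|) ≫ |(-x)^5| as x → -∞.
The indeterminate product → 0, so the limit = 0.

Final answer: 0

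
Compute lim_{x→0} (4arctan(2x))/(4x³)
Both numerator and denominator → 0 as x → 0; this is a 0/0 indeterminate form.
Expand each to leading order near x = 0: numerator ~ 8·x, denominator ~ 4·x^3.
The limit of the ratio is ∞.

Final answer: ∞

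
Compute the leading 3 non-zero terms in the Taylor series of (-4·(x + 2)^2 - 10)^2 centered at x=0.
464·x^2 + 832·x + 676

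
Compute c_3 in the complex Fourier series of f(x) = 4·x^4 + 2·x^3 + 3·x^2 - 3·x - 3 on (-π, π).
Compute the real Fourier coefficients first: a_3 = 28/27 - 32·π^2/9, b_3 = -26/9 + 4·π^2/3.
Then c_3 = (a_3 − i·b_3)/2 = -16·π^2/9 + 14/27 - 2·i·π^2/3 + 13·i/9.

Final answer: -16·π^2/9 + 14/27 - 2·i·π^2/3 + 13·i/9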